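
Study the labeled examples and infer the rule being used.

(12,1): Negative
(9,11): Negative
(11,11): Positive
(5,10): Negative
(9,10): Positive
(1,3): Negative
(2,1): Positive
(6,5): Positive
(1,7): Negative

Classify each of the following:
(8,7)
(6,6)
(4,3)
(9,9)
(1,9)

The common property of the 'Positive' items is: |first − second| ≤ 1. No 'Negative' item has it.
(8,7): Positive (|8−7| = 1). (6,6): Positive (|6−6| = 0). (4,3): Positive (|4−3| = 1). (9,9): Positive (|9−9| = 0). (1,9): Negative (|1−9| = 8).

Positive, Positive, Positive, Positive, Negative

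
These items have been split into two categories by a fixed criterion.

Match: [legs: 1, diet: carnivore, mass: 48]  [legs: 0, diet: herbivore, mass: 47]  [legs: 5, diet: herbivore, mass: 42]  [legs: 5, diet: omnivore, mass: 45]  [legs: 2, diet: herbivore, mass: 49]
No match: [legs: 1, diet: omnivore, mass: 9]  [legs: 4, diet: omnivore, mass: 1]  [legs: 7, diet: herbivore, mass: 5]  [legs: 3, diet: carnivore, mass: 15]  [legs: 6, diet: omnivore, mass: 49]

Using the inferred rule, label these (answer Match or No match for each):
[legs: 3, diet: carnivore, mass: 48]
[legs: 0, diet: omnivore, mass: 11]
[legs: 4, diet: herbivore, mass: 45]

The classifier is using: legs ≤ 5 AND mass ≥ 42.

Match, No match, Match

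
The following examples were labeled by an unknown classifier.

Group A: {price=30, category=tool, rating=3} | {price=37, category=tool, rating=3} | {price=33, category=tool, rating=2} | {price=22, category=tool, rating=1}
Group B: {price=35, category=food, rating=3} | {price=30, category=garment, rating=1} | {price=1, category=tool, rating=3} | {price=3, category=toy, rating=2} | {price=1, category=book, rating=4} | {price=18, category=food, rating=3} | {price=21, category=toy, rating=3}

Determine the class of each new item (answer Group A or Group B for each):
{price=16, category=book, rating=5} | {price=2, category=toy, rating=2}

Group B, Group B

All 'Group A' examples share one property — category is tool AND price ≥ 3 — and every 'Group B' example lacks it.
{price=16, category=book, rating=5}: Group B (category is book, price = 16). {price=2, category=toy, rating=2}: Group B (category is toy, price = 2).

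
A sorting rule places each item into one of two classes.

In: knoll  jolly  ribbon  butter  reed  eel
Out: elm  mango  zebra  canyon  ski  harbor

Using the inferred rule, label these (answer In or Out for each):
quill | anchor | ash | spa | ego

The pattern is that an item is 'In' exactly when: has a double letter.
quill: 'll' doubled, satisfies this → In. anchor: no doubled letter, fails this test → Out. ash: no doubled letter, fails this test → Out. spa: no doubled letter, fails this test → Out. ego: no doubled letter, fails this test → Out.

In, Out, Out, Out, Out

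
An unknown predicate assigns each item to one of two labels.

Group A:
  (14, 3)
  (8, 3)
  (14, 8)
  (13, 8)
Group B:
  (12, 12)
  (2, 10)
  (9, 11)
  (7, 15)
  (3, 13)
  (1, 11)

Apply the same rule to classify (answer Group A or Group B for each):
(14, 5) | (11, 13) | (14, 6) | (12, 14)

Group A, Group B, Group A, Group B

The simplest hypothesis consistent with all the labels is: first > second.
(14, 5) — 14 > 5, hence Group A.
(11, 13) — 11 < 13, hence Group B.
(14, 6) — 14 > 6, hence Group A.
(12, 14) — 12 < 14, hence Group B.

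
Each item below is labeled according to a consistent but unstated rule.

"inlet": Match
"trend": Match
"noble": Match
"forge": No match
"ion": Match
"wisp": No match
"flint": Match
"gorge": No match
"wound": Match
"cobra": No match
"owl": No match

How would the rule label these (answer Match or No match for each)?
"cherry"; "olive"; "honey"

A rule that fits every label: contains 'n' — true of each 'Match' example, false of each 'No match' one.
"cherry": no 'n', does not satisfy this → No match. "olive": no 'n', does not satisfy this → No match. "honey": has 'n', satisfies this → Match.

No match, No match, Match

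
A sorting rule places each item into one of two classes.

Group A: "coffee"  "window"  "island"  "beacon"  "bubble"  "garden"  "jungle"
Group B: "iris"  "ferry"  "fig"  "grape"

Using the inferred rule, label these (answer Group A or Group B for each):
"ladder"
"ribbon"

Group A, Group A

The simplest hypothesis consistent with all the labels is: length 6.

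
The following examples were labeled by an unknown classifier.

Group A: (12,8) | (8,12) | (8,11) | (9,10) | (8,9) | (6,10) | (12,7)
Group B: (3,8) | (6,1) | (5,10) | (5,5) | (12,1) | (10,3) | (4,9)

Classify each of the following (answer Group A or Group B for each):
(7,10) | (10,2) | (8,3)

The simplest hypothesis consistent with all the labels is: sum ≥ 16.
(7,10): Group A (7+10 = 17).
(10,2): Group B (10+2 = 12).
(8,3): Group B (8+3 = 11).

Group A, Group B, Group B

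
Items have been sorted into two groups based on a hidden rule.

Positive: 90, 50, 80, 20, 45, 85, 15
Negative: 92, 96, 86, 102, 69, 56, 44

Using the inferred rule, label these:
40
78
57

Positive, Negative, Negative

The distinguishing property — multiple of 5 — holds for all the 'Positive' cases and none of the 'Negative' cases.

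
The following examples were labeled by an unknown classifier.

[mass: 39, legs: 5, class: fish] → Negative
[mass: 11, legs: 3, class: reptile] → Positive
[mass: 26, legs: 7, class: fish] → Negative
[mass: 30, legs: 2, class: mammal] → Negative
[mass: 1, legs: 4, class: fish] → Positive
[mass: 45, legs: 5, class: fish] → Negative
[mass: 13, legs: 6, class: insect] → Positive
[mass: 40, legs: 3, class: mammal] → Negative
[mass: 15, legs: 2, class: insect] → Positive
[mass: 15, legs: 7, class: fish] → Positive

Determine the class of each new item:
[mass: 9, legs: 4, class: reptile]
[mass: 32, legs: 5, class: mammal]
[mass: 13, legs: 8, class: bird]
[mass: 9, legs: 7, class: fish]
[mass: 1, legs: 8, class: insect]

All 'Positive' examples share one property — mass ≤ 15 — and every 'Negative' example lacks it.
[mass: 9, legs: 4, class: reptile] — mass = 9, hence Positive. [mass: 32, legs: 5, class: mammal] — mass = 32, hence Negative. [mass: 13, legs: 8, class: bird] — mass = 13, hence Positive. [mass: 9, legs: 7, class: fish] — mass = 9, hence Positive. [mass: 1, legs: 8, class: insect] — mass = 1, hence Positive.

Positive, Negative, Positive, Positive, Positive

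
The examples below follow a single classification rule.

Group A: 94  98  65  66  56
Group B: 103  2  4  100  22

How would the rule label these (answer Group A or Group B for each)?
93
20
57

The simplest hypothesis consistent with all the labels is: digit sum ≥ 5.

Group A, Group B, Group A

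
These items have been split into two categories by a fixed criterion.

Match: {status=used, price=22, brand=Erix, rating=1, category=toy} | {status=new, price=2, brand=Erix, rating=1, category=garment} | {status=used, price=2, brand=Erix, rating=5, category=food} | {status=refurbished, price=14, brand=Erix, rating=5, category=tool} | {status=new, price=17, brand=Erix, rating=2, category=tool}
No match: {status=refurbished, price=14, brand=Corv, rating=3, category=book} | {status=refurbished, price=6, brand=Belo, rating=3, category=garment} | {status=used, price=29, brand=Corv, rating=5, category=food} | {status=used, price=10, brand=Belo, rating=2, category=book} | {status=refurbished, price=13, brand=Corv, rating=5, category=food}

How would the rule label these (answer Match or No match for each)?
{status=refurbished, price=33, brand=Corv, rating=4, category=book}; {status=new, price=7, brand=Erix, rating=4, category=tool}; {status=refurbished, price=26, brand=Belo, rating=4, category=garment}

Looking at the examples, the only property every 'Match' case has and every 'No match' case lacks is: brand is Erix.
{status=refurbished, price=33, brand=Corv, rating=4, category=book}: brand is Corv, does not fit → No match. {status=new, price=7, brand=Erix, rating=4, category=tool}: brand is Erix, meets the rule → Match. {status=refurbished, price=26, brand=Belo, rating=4, category=garment}: brand is Belo, does not fit → No match.

No match, Match, No match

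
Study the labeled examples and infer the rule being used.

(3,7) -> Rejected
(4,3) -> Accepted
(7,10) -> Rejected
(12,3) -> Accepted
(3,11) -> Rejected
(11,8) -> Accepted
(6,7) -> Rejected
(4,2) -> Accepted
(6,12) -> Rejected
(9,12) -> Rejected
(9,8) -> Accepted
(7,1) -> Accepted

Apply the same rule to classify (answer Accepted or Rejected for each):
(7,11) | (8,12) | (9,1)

Rejected, Rejected, Accepted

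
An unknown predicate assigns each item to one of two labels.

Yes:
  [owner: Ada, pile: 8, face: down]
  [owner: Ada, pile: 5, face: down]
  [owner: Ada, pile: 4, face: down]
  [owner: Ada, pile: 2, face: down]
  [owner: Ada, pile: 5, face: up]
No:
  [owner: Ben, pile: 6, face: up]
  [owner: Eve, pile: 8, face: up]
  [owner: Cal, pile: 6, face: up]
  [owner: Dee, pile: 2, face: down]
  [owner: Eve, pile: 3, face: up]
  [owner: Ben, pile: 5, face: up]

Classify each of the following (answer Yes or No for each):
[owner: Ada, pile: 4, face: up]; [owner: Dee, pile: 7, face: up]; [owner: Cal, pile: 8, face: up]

Checking candidate rules against both groups, what survives is: owner is Ada.
[owner: Ada, pile: 4, face: up] — owner is Ada, hence Yes. [owner: Dee, pile: 7, face: up] — owner is Dee, hence No. [owner: Cal, pile: 8, face: up] — owner is Cal, hence No.

Yes, No, No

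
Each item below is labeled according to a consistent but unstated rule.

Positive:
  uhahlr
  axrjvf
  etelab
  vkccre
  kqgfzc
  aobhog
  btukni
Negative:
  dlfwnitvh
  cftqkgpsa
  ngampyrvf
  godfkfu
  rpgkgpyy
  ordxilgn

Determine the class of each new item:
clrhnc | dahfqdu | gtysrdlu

Positive, Negative, Negative

The common property of the 'Positive' items is: length 6. No 'Negative' item has it.
clrhnc: Positive (length 6).
dahfqdu: Negative (length 7).
gtysrdlu: Negative (length 8).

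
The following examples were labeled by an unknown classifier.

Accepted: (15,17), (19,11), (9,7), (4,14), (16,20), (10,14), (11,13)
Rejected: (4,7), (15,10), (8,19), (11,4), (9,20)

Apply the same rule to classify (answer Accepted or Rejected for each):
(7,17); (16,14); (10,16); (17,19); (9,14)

Accepted, Accepted, Accepted, Accepted, Rejected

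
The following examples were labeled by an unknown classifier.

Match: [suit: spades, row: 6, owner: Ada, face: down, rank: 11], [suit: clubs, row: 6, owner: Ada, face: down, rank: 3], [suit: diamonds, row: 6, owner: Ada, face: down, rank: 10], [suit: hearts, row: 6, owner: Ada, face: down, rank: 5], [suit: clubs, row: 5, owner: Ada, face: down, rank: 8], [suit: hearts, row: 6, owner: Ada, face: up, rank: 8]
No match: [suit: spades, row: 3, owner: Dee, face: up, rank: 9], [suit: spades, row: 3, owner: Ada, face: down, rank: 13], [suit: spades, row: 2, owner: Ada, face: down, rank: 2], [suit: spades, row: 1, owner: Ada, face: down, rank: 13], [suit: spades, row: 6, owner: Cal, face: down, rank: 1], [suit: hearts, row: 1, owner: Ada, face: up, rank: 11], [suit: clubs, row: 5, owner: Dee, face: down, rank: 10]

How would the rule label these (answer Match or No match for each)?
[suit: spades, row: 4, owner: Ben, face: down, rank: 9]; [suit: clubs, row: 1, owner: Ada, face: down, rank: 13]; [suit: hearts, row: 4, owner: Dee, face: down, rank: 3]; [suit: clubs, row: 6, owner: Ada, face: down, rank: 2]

'Match' ⟺ owner is Ada AND row ≥ 5.
[suit: spades, row: 4, owner: Ben, face: down, rank: 9]: owner is Ben, row = 4, doesn't qualify → No match.
[suit: clubs, row: 1, owner: Ada, face: down, rank: 13]: owner is Ada, row = 1, doesn't qualify → No match.
[suit: hearts, row: 4, owner: Dee, face: down, rank: 3]: owner is Dee, row = 4, doesn't qualify → No match.
[suit: clubs, row: 6, owner: Ada, face: down, rank: 2]: owner is Ada, row = 6, satisfies this → Match.

No match, No match, No match, Match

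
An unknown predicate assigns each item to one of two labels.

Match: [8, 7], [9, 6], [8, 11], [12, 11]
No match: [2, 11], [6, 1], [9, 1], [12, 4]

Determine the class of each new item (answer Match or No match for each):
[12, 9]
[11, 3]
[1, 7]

Rule: min ≥ 6. This holds for each 'Match' example and fails for each 'No match' one.
[12, 9] → min 9 → Match. [11, 3] → min 3 → No match. [1, 7] → min 1 → No match.

Match, No match, No match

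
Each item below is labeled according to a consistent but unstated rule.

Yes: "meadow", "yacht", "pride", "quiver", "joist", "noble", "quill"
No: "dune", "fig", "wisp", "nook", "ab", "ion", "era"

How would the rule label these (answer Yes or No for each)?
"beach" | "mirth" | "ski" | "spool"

Yes, Yes, No, Yes

The classifier is using: length ≥ 5.
"beach": length 5 — fits, so Yes.
"mirth": length 5 — fits, so Yes.
"ski": length 3 — lacks this property, so No.
"spool": length 5 — fits, so Yes.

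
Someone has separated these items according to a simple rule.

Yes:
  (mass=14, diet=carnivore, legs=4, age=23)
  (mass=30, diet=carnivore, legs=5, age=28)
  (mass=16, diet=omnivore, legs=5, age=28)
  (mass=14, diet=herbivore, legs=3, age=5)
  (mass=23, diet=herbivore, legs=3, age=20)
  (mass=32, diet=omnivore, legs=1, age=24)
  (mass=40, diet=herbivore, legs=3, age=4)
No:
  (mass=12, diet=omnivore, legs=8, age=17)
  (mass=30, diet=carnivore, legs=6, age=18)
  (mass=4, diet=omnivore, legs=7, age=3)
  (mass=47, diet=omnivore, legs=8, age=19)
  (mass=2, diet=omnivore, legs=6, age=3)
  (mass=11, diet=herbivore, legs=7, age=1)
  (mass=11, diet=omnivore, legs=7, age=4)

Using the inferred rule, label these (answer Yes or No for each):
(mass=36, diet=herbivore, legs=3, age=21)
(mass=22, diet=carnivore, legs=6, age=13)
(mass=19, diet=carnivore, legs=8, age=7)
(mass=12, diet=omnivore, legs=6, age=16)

The distinguishing property — legs ≤ 5 — holds for all the 'Yes' cases and none of the 'No' cases.
Yes: (mass=36, diet=herbivore, legs=3, age=21), since legs = 3. No: (mass=22, diet=carnivore, legs=6, age=13), since legs = 6. No: (mass=19, diet=carnivore, legs=8, age=7), since legs = 8. No: (mass=12, diet=omnivore, legs=6, age=16), since legs = 6.

Yes, No, No, No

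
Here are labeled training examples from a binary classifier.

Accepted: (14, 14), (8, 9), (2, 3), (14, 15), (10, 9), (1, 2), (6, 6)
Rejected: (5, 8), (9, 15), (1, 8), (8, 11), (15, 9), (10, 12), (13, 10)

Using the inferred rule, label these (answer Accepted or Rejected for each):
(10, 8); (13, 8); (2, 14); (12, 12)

'Accepted' ⟺ |first − second| ≤ 1.
(10, 8) — |10−8| = 2, hence Rejected. (13, 8) — |13−8| = 5, hence Rejected. (2, 14) — |2−14| = 12, hence Rejected. (12, 12) — |12−12| = 0, hence Accepted.

Rejected, Rejected, Rejected, Accepted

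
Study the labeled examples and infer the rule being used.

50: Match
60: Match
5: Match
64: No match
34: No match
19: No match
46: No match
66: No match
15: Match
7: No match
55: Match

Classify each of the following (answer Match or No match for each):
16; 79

No match, No match

All 'Match' examples share one property — multiple of 5 — and every 'No match' example lacks it.
16: No match (16 = 5·3 + 1). 79: No match (79 = 5·15 + 4).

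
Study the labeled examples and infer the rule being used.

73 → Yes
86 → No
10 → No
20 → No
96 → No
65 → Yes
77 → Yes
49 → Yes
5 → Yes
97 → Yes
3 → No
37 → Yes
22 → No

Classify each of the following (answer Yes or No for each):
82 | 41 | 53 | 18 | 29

No, Yes, Yes, No, Yes

Rule: ≡ 1 (mod 4). This holds for each 'Yes' example and fails for each 'No' one.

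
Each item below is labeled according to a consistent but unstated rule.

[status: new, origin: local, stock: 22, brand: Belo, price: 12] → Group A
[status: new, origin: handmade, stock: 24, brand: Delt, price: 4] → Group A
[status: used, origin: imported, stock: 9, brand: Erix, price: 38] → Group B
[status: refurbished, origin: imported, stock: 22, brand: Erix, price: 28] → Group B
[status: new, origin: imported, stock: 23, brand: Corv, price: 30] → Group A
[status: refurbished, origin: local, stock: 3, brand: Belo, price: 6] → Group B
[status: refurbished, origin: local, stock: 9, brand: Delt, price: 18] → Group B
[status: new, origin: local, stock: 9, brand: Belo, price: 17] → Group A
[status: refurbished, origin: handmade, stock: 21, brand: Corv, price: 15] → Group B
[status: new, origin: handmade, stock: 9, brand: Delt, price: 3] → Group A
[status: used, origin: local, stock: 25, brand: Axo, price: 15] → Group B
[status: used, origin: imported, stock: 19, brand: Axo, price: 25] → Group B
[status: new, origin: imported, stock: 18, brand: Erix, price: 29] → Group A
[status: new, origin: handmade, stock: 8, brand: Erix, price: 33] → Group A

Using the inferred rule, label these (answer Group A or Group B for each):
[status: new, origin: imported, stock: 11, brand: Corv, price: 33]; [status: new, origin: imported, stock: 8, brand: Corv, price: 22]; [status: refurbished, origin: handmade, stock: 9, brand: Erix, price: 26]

Comparing the two groups points to one rule — status is new.
Group A: [status: new, origin: imported, stock: 11, brand: Corv, price: 33], since status is new. Group A: [status: new, origin: imported, stock: 8, brand: Corv, price: 22], since status is new. Group B: [status: refurbished, origin: handmade, stock: 9, brand: Erix, price: 26], since status is refurbished.

Group A, Group A, Group B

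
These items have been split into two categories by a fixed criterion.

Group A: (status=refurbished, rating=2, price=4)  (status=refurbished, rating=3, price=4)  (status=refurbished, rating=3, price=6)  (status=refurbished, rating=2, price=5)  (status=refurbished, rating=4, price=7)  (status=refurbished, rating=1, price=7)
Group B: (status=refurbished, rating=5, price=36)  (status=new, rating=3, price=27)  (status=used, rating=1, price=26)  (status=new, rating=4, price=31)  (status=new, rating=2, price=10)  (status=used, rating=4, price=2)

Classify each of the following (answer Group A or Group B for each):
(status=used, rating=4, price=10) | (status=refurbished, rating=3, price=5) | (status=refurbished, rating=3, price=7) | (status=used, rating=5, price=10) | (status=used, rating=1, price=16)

Group B, Group A, Group A, Group B, Group B

The rule appears to be: status is refurbished AND price ≤ 7.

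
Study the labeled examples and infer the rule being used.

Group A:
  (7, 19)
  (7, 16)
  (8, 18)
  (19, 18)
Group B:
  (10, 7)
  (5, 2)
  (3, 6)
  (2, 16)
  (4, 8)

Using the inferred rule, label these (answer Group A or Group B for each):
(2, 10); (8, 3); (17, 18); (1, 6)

Group B, Group B, Group A, Group B

The pattern is that an item is 'Group A' exactly when: sum ≥ 23.
(2, 10) — 2+10 = 12, hence Group B. (8, 3) — 8+3 = 11, hence Group B. (17, 18) — 17+18 = 35, hence Group A. (1, 6) — 1+6 = 7, hence Group B.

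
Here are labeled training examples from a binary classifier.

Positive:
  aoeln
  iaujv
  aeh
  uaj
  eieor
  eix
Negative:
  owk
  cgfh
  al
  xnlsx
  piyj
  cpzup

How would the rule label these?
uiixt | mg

The classifier is using: has ≥ 2 vowels.
uiixt: 3 vowels, qualifies → Positive.
mg: 0 vowels, fails the rule → Negative.

Positive, Negative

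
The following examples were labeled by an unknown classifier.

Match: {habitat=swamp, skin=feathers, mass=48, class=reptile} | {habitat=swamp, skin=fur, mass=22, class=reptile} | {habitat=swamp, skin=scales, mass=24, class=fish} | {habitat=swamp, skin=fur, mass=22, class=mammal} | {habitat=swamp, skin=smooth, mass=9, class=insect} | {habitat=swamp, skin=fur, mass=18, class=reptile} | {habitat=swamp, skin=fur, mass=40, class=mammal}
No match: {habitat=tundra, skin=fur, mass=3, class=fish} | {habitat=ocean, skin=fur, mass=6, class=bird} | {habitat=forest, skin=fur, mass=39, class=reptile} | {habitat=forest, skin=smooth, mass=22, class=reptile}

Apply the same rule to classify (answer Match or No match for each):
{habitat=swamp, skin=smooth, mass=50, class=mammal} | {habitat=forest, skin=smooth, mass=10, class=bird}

Rule: habitat is swamp. This holds for each 'Match' example and fails for each 'No match' one.
Match: {habitat=swamp, skin=smooth, mass=50, class=mammal}, since habitat is swamp. No match: {habitat=forest, skin=smooth, mass=10, class=bird}, since habitat is forest.

Match, No match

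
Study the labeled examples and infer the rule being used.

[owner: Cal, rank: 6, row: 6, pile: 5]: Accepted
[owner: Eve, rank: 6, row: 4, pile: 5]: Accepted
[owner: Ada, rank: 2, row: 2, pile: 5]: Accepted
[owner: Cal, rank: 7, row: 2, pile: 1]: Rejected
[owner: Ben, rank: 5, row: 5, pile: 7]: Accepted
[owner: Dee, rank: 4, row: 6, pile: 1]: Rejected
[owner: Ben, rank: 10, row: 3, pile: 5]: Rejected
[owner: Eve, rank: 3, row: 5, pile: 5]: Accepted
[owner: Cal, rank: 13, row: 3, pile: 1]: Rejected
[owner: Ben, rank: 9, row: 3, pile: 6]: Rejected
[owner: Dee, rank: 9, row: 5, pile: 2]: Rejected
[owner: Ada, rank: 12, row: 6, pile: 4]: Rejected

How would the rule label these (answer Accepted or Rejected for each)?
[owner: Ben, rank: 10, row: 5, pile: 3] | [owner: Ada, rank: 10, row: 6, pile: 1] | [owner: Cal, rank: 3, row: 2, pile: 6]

The distinguishing property — rank ≤ 6 AND pile ≥ 2 — holds for all the 'Accepted' cases and none of the 'Rejected' cases.

Rejected, Rejected, Accepted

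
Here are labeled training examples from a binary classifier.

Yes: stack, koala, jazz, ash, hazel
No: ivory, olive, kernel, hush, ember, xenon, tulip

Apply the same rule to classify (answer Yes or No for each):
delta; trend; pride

The simplest hypothesis consistent with all the labels is: contains 'a'.
Yes: delta, since has 'a'. No: trend, since no 'a'. No: pride, since no 'a'.

Yes, No, No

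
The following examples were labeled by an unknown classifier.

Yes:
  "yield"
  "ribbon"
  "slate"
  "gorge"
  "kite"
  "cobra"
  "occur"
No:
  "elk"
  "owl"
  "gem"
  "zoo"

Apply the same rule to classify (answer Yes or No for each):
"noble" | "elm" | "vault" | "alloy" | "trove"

One predicate separates the groups cleanly: length ≥ 4.
"noble": length 5 — checks out, so Yes.
"elm": length 3 — does not fit, so No.
"vault": length 5 — checks out, so Yes.
"alloy": length 5 — checks out, so Yes.
"trove": length 5 — checks out, so Yes.

Yes, No, Yes, Yes, Yes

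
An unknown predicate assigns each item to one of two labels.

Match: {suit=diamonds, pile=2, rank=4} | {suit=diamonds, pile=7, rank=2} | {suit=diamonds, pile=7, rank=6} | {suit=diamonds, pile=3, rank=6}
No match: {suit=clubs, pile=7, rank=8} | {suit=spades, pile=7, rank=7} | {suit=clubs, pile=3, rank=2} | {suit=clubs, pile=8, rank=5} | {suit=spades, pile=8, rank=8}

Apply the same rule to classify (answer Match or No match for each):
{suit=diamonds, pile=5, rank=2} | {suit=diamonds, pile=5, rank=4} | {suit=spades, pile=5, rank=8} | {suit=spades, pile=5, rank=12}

Match, Match, No match, No match

The pattern is that an item is 'Match' exactly when: suit is diamonds.
{suit=diamonds, pile=5, rank=2} → suit is diamonds → Match. {suit=diamonds, pile=5, rank=4} → suit is diamonds → Match. {suit=spades, pile=5, rank=8} → suit is spades → No match. {suit=spades, pile=5, rank=12} → suit is spades → No match.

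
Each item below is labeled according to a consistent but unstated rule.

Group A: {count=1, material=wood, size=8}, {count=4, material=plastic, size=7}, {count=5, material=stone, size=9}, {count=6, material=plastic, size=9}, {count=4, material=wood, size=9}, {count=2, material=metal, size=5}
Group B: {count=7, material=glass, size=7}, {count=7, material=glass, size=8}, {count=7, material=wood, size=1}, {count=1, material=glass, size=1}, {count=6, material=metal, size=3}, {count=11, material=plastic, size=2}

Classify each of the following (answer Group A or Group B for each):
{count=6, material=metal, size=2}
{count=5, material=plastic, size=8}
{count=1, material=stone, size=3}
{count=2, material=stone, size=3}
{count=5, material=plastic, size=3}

Group B, Group A, Group B, Group B, Group B

The classifier is using: count ≤ 6 AND size ≥ 5.
{count=6, material=metal, size=2}: count = 6, size = 2, doesn't match → Group B.
{count=5, material=plastic, size=8}: count = 5, size = 8, fits → Group A.
{count=1, material=stone, size=3}: count = 1, size = 3, doesn't match → Group B.
{count=2, material=stone, size=3}: count = 2, size = 3, doesn't match → Group B.
{count=5, material=plastic, size=3}: count = 5, size = 3, doesn't match → Group B.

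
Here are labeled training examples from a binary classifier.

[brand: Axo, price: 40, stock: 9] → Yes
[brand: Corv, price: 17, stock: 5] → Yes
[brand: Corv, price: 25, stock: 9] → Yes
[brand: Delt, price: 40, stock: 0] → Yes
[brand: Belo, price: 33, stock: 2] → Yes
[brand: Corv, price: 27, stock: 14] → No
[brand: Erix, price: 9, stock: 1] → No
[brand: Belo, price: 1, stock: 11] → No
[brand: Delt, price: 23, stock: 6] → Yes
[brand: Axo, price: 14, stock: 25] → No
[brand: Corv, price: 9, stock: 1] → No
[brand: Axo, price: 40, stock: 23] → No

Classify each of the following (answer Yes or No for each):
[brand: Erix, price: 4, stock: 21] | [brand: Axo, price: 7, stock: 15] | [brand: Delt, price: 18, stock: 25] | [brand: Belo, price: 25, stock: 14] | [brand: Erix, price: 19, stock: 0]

No, No, No, No, Yes

The classifier is using: price ≥ 14 AND stock ≤ 9.
[brand: Erix, price: 4, stock: 21]: price = 4, stock = 21 — doesn't qualify, so No. [brand: Axo, price: 7, stock: 15]: price = 7, stock = 15 — doesn't qualify, so No. [brand: Delt, price: 18, stock: 25]: price = 18, stock = 25 — doesn't qualify, so No. [brand: Belo, price: 25, stock: 14]: price = 25, stock = 14 — doesn't qualify, so No. [brand: Erix, price: 19, stock: 0]: price = 19, stock = 0 — meets the rule, so Yes.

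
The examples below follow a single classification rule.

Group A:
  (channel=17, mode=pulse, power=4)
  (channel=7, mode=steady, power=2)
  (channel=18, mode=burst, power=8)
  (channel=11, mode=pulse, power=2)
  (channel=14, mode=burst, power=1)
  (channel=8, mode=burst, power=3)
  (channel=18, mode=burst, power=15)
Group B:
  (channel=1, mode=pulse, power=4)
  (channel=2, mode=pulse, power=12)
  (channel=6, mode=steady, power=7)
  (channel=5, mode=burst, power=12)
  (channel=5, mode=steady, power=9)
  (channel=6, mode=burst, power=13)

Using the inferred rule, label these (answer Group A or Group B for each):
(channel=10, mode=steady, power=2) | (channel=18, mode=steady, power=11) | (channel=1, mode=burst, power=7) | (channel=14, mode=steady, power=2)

Group A, Group A, Group B, Group A

The common property of the 'Group A' items is: channel ≥ 7. No 'Group B' item has it.
(channel=10, mode=steady, power=2): channel = 10 — has this property, so Group A.
(channel=18, mode=steady, power=11): channel = 18 — has this property, so Group A.
(channel=1, mode=burst, power=7): channel = 1 — does not pass, so Group B.
(channel=14, mode=steady, power=2): channel = 14 — has this property, so Group A.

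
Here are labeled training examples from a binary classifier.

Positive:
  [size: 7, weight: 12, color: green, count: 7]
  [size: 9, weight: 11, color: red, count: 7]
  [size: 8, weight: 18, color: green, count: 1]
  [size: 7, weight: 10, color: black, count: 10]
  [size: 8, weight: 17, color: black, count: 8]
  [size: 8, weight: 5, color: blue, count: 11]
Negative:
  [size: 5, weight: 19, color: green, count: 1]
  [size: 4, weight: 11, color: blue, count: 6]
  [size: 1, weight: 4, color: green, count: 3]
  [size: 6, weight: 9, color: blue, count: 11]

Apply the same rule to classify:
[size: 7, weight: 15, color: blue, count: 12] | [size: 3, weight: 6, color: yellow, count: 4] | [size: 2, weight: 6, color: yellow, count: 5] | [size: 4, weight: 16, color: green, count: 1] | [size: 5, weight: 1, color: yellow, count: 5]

All 'Positive' examples share one property — size ≥ 7 — and every 'Negative' example lacks it.
[size: 7, weight: 15, color: blue, count: 12]: size = 7, fits → Positive.
[size: 3, weight: 6, color: yellow, count: 4]: size = 3, does not satisfy this → Negative.
[size: 2, weight: 6, color: yellow, count: 5]: size = 2, does not satisfy this → Negative.
[size: 4, weight: 16, color: green, count: 1]: size = 4, does not satisfy this → Negative.
[size: 5, weight: 1, color: yellow, count: 5]: size = 5, does not satisfy this → Negative.

Positive, Negative, Negative, Negative, Negative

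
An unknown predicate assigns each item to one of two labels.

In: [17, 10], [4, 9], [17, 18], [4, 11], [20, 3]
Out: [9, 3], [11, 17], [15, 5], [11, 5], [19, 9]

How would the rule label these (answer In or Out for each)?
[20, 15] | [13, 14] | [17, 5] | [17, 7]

In, In, Out, Out

The distinguishing property — sum is odd — holds for all the 'In' cases and none of the 'Out' cases.
In: [20, 15], since 20+15 = 35.
In: [13, 14], since 13+14 = 27.
Out: [17, 5], since 17+5 = 22.
Out: [17, 7], since 17+7 = 24.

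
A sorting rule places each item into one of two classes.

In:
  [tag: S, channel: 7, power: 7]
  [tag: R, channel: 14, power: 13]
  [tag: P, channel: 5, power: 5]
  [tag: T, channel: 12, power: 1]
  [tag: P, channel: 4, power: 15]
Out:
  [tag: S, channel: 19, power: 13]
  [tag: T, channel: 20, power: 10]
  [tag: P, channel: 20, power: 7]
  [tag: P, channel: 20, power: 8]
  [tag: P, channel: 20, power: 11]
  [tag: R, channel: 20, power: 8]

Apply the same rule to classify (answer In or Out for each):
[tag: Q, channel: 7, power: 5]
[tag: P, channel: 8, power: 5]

One predicate separates the groups cleanly: channel ≤ 14.
[tag: Q, channel: 7, power: 5]: channel = 7, has this property → In. [tag: P, channel: 8, power: 5]: channel = 8, has this property → In.

In, In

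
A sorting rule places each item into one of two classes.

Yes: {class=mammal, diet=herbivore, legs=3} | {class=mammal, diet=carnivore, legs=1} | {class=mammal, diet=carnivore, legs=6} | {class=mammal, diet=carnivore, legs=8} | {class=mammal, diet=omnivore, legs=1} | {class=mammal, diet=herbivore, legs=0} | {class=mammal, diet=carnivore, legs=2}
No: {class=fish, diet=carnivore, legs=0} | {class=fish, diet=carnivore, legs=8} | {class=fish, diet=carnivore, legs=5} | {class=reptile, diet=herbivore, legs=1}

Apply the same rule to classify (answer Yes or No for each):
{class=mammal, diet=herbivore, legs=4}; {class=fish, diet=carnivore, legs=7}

Yes, No

The simplest hypothesis consistent with all the labels is: class is mammal.
{class=mammal, diet=herbivore, legs=4}: Yes (class is mammal). {class=fish, diet=carnivore, legs=7}: No (class is fish).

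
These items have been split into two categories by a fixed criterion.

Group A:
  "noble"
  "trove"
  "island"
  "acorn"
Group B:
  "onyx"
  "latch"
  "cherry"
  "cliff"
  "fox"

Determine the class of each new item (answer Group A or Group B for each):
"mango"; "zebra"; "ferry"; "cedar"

One predicate separates the groups cleanly: has ≥ 2 vowels.
"mango" — 2 vowels, hence Group A. "zebra" — 2 vowels, hence Group A. "ferry" — 1 vowel, hence Group B. "cedar" — 2 vowels, hence Group A.

Group A, Group A, Group B, Group A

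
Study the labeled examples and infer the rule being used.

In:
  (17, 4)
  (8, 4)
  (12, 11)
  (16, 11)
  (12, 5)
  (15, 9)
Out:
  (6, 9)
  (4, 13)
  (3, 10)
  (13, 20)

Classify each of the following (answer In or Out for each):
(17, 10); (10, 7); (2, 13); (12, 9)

In, In, Out, In

All 'In' examples share one property — first > second — and every 'Out' example lacks it.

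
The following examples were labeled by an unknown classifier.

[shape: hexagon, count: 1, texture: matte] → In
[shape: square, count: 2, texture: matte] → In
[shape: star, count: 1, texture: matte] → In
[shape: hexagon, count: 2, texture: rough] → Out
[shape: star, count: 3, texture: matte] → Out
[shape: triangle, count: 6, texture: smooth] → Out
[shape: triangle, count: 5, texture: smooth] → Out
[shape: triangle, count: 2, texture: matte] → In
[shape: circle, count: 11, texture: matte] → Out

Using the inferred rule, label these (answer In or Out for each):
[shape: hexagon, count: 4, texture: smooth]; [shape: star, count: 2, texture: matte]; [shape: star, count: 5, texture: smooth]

Out, In, Out

One predicate separates the groups cleanly: texture is matte AND count ≤ 2.
[shape: hexagon, count: 4, texture: smooth]: texture is smooth, count = 4, fails this test → Out.
[shape: star, count: 2, texture: matte]: texture is matte, count = 2, qualifies → In.
[shape: star, count: 5, texture: smooth]: texture is smooth, count = 5, fails this test → Out.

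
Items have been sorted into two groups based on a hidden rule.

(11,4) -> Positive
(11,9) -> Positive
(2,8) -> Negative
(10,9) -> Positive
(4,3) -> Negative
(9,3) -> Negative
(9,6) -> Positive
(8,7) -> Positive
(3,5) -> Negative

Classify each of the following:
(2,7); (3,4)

The rule appears to be: sum ≥ 15.

Negative, Negative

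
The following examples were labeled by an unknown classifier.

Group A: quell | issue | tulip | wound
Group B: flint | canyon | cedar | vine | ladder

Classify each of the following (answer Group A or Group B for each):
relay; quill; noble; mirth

The common property of the 'Group A' items is: contains 'u'. No 'Group B' item has it.
relay — no 'u', hence Group B.
quill — has 'u', hence Group A.
noble — no 'u', hence Group B.
mirth — no 'u', hence Group B.

Group B, Group A, Group B, Group B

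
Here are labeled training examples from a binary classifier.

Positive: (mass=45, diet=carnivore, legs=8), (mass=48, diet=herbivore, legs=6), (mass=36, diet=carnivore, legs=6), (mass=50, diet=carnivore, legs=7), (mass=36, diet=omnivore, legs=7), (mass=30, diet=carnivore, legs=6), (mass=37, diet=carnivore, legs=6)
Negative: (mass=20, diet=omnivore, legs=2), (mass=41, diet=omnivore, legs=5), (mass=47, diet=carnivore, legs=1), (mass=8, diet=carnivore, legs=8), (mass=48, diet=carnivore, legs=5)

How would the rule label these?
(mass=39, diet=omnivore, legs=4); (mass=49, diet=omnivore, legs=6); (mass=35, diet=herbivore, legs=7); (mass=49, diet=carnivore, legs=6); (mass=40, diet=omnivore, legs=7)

Negative, Positive, Positive, Positive, Positive

One predicate separates the groups cleanly: legs ≥ 6 AND mass ≥ 20.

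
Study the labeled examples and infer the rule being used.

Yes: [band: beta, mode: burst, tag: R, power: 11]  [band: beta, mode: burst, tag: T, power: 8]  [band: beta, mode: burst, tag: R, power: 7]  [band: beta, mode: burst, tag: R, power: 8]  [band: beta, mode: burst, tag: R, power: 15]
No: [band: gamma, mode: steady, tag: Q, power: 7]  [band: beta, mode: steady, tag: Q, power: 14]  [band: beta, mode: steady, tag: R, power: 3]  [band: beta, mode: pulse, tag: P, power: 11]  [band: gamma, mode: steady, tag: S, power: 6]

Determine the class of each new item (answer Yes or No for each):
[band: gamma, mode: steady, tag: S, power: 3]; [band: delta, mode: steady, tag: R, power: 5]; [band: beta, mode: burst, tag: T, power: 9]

No, No, Yes

A rule that fits every label: mode is burst — true of each 'Yes' example, false of each 'No' one.
[band: gamma, mode: steady, tag: S, power: 3] — mode is steady, hence No.
[band: delta, mode: steady, tag: R, power: 5] — mode is steady, hence No.
[band: beta, mode: burst, tag: T, power: 9] — mode is burst, hence Yes.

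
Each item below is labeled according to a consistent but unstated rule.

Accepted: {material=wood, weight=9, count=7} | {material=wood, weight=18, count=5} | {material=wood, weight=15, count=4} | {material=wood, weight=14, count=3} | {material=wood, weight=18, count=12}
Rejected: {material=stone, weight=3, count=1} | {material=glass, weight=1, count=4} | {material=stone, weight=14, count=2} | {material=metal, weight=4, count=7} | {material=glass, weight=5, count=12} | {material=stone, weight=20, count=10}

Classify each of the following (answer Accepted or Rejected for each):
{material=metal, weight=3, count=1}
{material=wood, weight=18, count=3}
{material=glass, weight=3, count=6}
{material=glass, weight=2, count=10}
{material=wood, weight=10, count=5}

Rejected, Accepted, Rejected, Rejected, Accepted

Comparing the two groups points to one rule — material is wood.
{material=metal, weight=3, count=1} → material is metal → Rejected.
{material=wood, weight=18, count=3} → material is wood → Accepted.
{material=glass, weight=3, count=6} → material is glass → Rejected.
{material=glass, weight=2, count=10} → material is glass → Rejected.
{material=wood, weight=10, count=5} → material is wood → Accepted.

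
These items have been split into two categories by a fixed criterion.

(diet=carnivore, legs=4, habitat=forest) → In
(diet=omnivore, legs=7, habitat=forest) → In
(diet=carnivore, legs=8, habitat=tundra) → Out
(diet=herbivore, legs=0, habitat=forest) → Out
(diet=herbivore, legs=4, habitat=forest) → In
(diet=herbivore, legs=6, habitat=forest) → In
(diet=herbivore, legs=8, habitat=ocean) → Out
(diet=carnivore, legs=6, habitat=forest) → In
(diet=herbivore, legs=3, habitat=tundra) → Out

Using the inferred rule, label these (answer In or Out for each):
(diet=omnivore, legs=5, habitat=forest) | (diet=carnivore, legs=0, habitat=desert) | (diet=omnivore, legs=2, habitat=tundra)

In, Out, Out

One predicate separates the groups cleanly: habitat is forest AND legs ≥ 3.
(diet=omnivore, legs=5, habitat=forest): habitat is forest, legs = 5 — checks out, so In. (diet=carnivore, legs=0, habitat=desert): habitat is desert, legs = 0 — lacks this property, so Out. (diet=omnivore, legs=2, habitat=tundra): habitat is tundra, legs = 2 — lacks this property, so Out.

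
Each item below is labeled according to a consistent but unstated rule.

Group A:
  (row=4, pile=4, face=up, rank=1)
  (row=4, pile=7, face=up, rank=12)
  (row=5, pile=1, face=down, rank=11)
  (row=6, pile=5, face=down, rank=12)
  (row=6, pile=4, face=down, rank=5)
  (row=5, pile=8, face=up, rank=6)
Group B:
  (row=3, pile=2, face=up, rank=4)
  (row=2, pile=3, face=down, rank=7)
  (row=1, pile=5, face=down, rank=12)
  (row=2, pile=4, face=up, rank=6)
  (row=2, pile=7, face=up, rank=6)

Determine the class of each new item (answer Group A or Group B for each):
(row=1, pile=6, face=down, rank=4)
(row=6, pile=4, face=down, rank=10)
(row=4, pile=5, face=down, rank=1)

Group B, Group A, Group A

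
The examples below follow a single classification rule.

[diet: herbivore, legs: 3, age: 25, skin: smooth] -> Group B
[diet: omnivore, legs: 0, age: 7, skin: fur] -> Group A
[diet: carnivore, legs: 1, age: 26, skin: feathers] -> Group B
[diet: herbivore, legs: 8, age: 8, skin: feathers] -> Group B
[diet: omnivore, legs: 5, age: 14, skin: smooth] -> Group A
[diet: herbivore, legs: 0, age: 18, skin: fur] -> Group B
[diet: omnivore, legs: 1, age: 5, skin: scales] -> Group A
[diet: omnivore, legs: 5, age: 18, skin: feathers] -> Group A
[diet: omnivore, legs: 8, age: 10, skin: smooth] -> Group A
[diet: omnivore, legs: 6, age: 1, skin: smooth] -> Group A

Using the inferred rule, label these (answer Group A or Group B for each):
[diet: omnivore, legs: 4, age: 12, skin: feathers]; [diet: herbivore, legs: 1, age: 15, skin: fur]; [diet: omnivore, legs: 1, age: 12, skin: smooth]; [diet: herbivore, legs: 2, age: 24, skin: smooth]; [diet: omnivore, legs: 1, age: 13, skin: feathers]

Group A, Group B, Group A, Group B, Group A

The common property of the 'Group A' items is: diet is omnivore. No 'Group B' item has it.
[diet: omnivore, legs: 4, age: 12, skin: feathers]: diet is omnivore, has this property → Group A. [diet: herbivore, legs: 1, age: 15, skin: fur]: diet is herbivore, doesn't match → Group B. [diet: omnivore, legs: 1, age: 12, skin: smooth]: diet is omnivore, has this property → Group A. [diet: herbivore, legs: 2, age: 24, skin: smooth]: diet is herbivore, doesn't match → Group B. [diet: omnivore, legs: 1, age: 13, skin: feathers]: diet is omnivore, has this property → Group A.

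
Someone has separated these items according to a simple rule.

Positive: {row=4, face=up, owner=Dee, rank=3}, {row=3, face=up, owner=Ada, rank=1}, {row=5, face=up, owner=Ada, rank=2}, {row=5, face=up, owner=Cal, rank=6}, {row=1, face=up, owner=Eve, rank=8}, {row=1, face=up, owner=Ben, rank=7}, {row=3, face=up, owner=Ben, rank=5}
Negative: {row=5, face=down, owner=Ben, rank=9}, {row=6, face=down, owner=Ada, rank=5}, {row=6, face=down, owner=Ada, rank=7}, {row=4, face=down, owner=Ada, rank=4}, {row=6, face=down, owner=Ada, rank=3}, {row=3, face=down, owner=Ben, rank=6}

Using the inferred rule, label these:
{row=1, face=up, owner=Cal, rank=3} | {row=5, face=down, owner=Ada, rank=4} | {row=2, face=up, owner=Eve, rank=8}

Positive, Negative, Positive

The pattern is that an item is 'Positive' exactly when: face is up.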